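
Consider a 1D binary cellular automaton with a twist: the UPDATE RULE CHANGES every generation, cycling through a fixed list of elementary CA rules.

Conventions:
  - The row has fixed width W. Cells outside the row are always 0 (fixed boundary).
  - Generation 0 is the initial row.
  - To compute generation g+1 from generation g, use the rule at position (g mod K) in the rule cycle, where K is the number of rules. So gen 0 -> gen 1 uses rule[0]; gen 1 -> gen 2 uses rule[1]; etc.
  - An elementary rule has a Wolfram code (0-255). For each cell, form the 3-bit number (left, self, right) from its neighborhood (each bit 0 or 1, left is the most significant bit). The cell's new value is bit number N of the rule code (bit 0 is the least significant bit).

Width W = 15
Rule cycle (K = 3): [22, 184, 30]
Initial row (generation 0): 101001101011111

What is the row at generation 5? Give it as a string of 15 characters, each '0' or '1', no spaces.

Answer: 000101000000100

Derivation:
Gen 0: 101001101011111
Gen 1 (rule 22): 101110001000000
Gen 2 (rule 184): 011101000100000
Gen 3 (rule 30): 110001101110000
Gen 4 (rule 22): 001010000001000
Gen 5 (rule 184): 000101000000100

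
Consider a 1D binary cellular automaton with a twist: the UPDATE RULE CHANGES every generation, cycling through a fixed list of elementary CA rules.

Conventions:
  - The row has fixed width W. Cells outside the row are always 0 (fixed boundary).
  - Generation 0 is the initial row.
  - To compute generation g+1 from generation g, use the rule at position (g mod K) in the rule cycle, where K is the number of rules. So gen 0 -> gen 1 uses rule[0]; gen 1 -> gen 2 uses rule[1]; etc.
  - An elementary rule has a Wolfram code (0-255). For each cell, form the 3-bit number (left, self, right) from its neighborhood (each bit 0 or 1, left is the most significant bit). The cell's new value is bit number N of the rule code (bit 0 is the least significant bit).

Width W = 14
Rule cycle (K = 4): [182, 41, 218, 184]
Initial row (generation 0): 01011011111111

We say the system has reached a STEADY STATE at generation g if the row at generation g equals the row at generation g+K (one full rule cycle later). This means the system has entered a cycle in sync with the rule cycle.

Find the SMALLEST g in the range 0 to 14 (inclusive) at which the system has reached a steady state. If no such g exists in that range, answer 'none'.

Gen 0: 01011011111111
Gen 1 (rule 182): 11100101111110
Gen 2 (rule 41): 10000011000000
Gen 3 (rule 218): 01000111100000
Gen 4 (rule 184): 00100111010000
Gen 5 (rule 182): 01111010111000
Gen 6 (rule 41): 01000101100011
Gen 7 (rule 218): 10101001110111
Gen 8 (rule 184): 01010101101110
Gen 9 (rule 182): 11111110010101
Gen 10 (rule 41): 10000000001010
Gen 11 (rule 218): 01000000010001
Gen 12 (rule 184): 00100000001000
Gen 13 (rule 182): 01110000011100
Gen 14 (rule 41): 01000111010001
Gen 15 (rule 218): 10101111001010
Gen 16 (rule 184): 01011110100101
Gen 17 (rule 182): 11101101111111
Gen 18 (rule 41): 10011011000000

Answer: none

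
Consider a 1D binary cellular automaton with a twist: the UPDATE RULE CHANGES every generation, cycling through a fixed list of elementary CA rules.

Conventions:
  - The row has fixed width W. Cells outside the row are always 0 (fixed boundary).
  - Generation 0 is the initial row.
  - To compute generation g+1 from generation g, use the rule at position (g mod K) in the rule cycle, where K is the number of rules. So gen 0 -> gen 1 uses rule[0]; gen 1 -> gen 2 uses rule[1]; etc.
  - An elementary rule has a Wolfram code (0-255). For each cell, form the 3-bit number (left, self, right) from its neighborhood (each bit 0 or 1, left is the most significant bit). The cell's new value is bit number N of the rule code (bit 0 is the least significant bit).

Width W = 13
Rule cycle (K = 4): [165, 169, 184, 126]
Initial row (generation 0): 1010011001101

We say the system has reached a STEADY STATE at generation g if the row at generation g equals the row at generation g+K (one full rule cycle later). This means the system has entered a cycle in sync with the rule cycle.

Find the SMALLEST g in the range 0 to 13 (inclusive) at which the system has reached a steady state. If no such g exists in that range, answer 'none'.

Gen 0: 1010011001101
Gen 1 (rule 165): 1110000000011
Gen 2 (rule 169): 1100111111010
Gen 3 (rule 184): 1010111110101
Gen 4 (rule 126): 1111100011111
Gen 5 (rule 165): 0111001001110
Gen 6 (rule 169): 0110000001100
Gen 7 (rule 184): 0101000001010
Gen 8 (rule 126): 1111100011111
Gen 9 (rule 165): 0111001001110
Gen 10 (rule 169): 0110000001100
Gen 11 (rule 184): 0101000001010
Gen 12 (rule 126): 1111100011111
Gen 13 (rule 165): 0111001001110
Gen 14 (rule 169): 0110000001100
Gen 15 (rule 184): 0101000001010
Gen 16 (rule 126): 1111100011111
Gen 17 (rule 165): 0111001001110

Answer: 4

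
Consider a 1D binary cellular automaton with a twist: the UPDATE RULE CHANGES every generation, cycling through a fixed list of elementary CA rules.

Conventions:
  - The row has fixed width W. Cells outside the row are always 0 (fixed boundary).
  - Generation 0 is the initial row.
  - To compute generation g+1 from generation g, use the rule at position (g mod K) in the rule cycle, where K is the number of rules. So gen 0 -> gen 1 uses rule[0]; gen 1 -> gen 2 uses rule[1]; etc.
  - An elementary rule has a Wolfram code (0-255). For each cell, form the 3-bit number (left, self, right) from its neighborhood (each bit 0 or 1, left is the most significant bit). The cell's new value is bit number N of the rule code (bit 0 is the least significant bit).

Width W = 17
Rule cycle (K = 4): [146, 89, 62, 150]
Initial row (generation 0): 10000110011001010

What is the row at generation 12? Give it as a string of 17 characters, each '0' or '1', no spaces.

Answer: 00100001001000111

Derivation:
Gen 0: 10000110011001010
Gen 1 (rule 146): 01001001100110001
Gen 2 (rule 89): 00100101110111100
Gen 3 (rule 62): 01111111001100010
Gen 4 (rule 150): 10111110110010111
Gen 5 (rule 146): 00011100001100010
Gen 6 (rule 89): 11010111101111001
Gen 7 (rule 62): 10111100011000111
Gen 8 (rule 150): 10011010100101010
Gen 9 (rule 146): 01100000011000001
Gen 10 (rule 89): 01111111011111100
Gen 11 (rule 62): 11000000110000010
Gen 12 (rule 150): 00100001001000111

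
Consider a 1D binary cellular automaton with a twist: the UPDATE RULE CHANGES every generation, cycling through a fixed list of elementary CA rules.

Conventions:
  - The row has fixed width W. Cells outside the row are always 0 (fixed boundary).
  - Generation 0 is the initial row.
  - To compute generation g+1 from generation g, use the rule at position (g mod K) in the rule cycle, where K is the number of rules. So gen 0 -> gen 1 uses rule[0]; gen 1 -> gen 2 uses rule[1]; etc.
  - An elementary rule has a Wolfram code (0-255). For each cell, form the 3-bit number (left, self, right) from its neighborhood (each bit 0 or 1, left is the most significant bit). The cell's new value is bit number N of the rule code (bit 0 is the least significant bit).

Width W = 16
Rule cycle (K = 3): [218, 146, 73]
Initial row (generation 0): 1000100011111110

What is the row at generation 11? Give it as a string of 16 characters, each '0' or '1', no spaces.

Gen 0: 1000100011111110
Gen 1 (rule 218): 0101010111111111
Gen 2 (rule 146): 1000000011111110
Gen 3 (rule 73): 0011111010000010
Gen 4 (rule 218): 0111111001000101
Gen 5 (rule 146): 1011110110101000
Gen 6 (rule 73): 0010010110000011
Gen 7 (rule 218): 0101100111000111
Gen 8 (rule 146): 1000011010101010
Gen 9 (rule 73): 0011011000000000
Gen 10 (rule 218): 0111011100000000
Gen 11 (rule 146): 1010001010000000

Answer: 1010001010000000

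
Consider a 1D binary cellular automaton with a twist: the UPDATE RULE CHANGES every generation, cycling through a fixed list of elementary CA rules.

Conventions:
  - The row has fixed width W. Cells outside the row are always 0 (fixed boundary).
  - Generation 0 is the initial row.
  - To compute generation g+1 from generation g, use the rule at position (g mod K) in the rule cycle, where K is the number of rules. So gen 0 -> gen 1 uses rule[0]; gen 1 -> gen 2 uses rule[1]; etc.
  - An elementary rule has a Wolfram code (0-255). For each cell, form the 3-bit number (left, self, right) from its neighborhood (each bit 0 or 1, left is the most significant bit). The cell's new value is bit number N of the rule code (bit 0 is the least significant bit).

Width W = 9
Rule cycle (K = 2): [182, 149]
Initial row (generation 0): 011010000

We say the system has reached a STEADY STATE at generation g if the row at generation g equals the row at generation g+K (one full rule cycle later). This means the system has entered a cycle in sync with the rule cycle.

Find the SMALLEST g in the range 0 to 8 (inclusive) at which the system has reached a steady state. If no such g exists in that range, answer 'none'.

Gen 0: 011010000
Gen 1 (rule 182): 100111000
Gen 2 (rule 149): 110010111
Gen 3 (rule 182): 001111010
Gen 4 (rule 149): 100110011
Gen 5 (rule 182): 111001100
Gen 6 (rule 149): 010100011
Gen 7 (rule 182): 111110100
Gen 8 (rule 149): 011100111
Gen 9 (rule 182): 101011010
Gen 10 (rule 149): 101000011

Answer: none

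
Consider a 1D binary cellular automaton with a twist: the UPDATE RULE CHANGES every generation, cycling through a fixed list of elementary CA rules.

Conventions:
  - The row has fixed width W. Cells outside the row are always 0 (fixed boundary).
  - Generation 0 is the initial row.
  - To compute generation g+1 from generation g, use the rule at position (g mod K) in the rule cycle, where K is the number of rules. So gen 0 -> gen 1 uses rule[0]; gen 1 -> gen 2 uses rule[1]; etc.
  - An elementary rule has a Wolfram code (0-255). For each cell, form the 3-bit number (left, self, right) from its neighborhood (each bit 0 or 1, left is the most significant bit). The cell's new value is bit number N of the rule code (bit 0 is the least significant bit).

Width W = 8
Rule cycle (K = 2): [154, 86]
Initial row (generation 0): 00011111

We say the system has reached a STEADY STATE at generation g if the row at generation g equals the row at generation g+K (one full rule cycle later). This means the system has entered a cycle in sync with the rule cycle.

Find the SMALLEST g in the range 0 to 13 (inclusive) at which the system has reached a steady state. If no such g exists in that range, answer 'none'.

Answer: 11

Derivation:
Gen 0: 00011111
Gen 1 (rule 154): 00111110
Gen 2 (rule 86): 01000011
Gen 3 (rule 154): 10100110
Gen 4 (rule 86): 10111011
Gen 5 (rule 154): 00110010
Gen 6 (rule 86): 01011111
Gen 7 (rule 154): 10011110
Gen 8 (rule 86): 11100011
Gen 9 (rule 154): 11010110
Gen 10 (rule 86): 01010011
Gen 11 (rule 154): 10001110
Gen 12 (rule 86): 11010011
Gen 13 (rule 154): 10001110
Gen 14 (rule 86): 11010011
Gen 15 (rule 154): 10001110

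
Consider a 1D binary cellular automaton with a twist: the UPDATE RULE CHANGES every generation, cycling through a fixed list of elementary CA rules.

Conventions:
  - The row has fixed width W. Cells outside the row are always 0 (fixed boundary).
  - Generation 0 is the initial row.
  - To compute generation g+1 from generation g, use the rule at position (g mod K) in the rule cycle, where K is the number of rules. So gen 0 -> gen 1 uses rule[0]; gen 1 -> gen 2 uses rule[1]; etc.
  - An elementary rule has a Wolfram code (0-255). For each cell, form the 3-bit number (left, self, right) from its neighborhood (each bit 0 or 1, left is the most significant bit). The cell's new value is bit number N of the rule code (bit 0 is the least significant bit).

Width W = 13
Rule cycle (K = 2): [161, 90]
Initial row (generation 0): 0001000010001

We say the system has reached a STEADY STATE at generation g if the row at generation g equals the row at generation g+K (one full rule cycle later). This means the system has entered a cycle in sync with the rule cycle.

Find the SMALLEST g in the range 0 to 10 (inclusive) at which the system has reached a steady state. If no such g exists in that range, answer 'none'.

Answer: none

Derivation:
Gen 0: 0001000010001
Gen 1 (rule 161): 1100011000100
Gen 2 (rule 90): 1110111101010
Gen 3 (rule 161): 0101011010100
Gen 4 (rule 90): 1000011000010
Gen 5 (rule 161): 0011000011000
Gen 6 (rule 90): 0111100111100
Gen 7 (rule 161): 0011000011001
Gen 8 (rule 90): 0111100111110
Gen 9 (rule 161): 0011000011100
Gen 10 (rule 90): 0111100110110
Gen 11 (rule 161): 0011000001000
Gen 12 (rule 90): 0111100010100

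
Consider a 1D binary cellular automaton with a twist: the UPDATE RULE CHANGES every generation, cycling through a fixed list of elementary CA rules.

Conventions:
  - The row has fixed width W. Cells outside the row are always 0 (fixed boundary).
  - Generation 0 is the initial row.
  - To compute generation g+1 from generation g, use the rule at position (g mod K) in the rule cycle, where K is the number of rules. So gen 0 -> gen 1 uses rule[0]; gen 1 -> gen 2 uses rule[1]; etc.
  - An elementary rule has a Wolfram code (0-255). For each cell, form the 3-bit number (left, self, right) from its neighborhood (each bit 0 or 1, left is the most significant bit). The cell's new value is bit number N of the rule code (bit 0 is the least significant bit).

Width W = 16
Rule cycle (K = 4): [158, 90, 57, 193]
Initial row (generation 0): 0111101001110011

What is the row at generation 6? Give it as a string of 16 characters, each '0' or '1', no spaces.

Gen 0: 0111101001110011
Gen 1 (rule 158): 1111001111101110
Gen 2 (rule 90): 1001111000101011
Gen 3 (rule 57): 0101000110010110
Gen 4 (rule 193): 0000010010000010
Gen 5 (rule 158): 0000111111000111
Gen 6 (rule 90): 0001100001101101

Answer: 0001100001101101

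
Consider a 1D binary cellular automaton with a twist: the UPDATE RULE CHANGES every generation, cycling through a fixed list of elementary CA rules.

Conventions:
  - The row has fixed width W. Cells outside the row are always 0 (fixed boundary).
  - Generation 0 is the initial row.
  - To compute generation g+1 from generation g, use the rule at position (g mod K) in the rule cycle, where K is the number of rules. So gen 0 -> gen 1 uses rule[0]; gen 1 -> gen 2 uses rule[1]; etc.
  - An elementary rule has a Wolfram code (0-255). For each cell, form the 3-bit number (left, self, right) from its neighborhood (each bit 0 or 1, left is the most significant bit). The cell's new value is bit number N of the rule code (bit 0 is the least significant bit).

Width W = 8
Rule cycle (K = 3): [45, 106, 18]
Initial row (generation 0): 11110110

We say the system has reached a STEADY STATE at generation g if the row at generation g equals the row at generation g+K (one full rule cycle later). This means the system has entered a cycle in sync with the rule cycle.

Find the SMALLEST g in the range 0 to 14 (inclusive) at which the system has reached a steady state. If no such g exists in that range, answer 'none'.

Answer: 6

Derivation:
Gen 0: 11110110
Gen 1 (rule 45): 10001100
Gen 2 (rule 106): 00011100
Gen 3 (rule 18): 00100010
Gen 4 (rule 45): 10101010
Gen 5 (rule 106): 01010100
Gen 6 (rule 18): 10000010
Gen 7 (rule 45): 10111010
Gen 8 (rule 106): 01101100
Gen 9 (rule 18): 10000010
Gen 10 (rule 45): 10111010
Gen 11 (rule 106): 01101100
Gen 12 (rule 18): 10000010
Gen 13 (rule 45): 10111010
Gen 14 (rule 106): 01101100
Gen 15 (rule 18): 10000010
Gen 16 (rule 45): 10111010
Gen 17 (rule 106): 01101100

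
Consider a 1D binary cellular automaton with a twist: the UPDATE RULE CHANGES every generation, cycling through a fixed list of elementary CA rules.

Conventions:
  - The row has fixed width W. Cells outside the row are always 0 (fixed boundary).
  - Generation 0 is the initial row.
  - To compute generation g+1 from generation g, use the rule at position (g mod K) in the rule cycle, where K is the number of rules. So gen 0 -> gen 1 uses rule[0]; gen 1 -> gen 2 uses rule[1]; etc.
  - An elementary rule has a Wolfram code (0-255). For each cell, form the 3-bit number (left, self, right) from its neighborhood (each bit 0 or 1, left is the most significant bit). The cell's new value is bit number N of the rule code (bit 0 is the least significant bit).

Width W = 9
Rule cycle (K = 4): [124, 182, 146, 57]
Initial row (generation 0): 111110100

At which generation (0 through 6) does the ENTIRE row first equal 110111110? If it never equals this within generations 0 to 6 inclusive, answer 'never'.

Gen 0: 111110100
Gen 1 (rule 124): 100011110
Gen 2 (rule 182): 110101101
Gen 3 (rule 146): 000000000
Gen 4 (rule 57): 111111111
Gen 5 (rule 124): 100000001
Gen 6 (rule 182): 110000011

Answer: never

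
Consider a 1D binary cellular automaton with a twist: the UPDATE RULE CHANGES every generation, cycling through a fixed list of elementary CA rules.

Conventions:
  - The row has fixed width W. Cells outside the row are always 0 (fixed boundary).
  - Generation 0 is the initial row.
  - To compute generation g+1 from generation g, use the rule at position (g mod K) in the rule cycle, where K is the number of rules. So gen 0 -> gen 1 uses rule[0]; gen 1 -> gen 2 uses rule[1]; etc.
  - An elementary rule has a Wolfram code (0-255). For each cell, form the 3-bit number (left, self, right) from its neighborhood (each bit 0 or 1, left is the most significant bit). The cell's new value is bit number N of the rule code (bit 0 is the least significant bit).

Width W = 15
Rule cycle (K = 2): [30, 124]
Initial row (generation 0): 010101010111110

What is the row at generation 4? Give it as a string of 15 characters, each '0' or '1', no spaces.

Gen 0: 010101010111110
Gen 1 (rule 30): 110101010100001
Gen 2 (rule 124): 111111111110001
Gen 3 (rule 30): 100000000001011
Gen 4 (rule 124): 110000000001111

Answer: 110000000001111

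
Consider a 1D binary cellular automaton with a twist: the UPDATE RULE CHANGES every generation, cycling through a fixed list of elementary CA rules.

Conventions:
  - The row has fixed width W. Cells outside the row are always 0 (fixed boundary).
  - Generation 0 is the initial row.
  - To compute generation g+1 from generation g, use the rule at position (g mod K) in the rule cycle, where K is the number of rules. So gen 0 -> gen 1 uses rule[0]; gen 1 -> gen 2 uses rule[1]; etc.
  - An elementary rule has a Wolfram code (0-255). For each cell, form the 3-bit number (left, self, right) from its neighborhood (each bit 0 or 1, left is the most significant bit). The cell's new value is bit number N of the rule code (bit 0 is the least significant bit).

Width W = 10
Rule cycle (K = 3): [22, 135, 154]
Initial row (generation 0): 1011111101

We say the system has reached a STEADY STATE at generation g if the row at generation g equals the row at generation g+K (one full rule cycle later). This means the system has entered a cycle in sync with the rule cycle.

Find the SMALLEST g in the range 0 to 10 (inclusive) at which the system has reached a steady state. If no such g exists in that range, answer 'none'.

Gen 0: 1011111101
Gen 1 (rule 22): 1000000001
Gen 2 (rule 135): 1011111111
Gen 3 (rule 154): 0011111110
Gen 4 (rule 22): 0100000001
Gen 5 (rule 135): 1101111111
Gen 6 (rule 154): 1001111110
Gen 7 (rule 22): 1110000001
Gen 8 (rule 135): 0100111111
Gen 9 (rule 154): 1011111110
Gen 10 (rule 22): 1000000001
Gen 11 (rule 135): 1011111111
Gen 12 (rule 154): 0011111110
Gen 13 (rule 22): 0100000001

Answer: none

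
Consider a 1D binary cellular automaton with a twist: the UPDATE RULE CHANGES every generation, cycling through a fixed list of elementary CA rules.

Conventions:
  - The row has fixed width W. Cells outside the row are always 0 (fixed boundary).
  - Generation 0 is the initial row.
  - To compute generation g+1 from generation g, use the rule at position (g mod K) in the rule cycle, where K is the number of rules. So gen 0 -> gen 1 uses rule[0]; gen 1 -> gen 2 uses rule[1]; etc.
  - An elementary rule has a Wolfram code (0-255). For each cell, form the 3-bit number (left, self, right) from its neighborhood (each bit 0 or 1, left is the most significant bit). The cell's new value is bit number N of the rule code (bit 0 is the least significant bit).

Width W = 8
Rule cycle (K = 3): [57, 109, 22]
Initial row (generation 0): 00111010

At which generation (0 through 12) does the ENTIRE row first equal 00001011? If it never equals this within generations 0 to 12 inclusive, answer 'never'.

Answer: never

Derivation:
Gen 0: 00111010
Gen 1 (rule 57): 10100101
Gen 2 (rule 109): 11100111
Gen 3 (rule 22): 00011000
Gen 4 (rule 57): 11010111
Gen 5 (rule 109): 11111101
Gen 6 (rule 22): 00000001
Gen 7 (rule 57): 11111100
Gen 8 (rule 109): 10000101
Gen 9 (rule 22): 11001101
Gen 10 (rule 57): 10101010
Gen 11 (rule 109): 11111110
Gen 12 (rule 22): 00000001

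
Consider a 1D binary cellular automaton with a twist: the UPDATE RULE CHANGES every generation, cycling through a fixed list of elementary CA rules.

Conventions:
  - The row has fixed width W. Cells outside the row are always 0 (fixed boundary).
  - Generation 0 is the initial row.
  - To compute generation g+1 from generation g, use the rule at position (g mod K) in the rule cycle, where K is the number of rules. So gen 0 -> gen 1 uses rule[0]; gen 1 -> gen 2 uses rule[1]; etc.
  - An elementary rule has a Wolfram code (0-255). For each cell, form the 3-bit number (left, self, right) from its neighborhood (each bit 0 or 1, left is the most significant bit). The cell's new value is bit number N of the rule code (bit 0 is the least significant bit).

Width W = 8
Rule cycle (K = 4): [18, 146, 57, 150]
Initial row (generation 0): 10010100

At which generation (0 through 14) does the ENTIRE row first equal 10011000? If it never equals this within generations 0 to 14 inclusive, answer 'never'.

Answer: never

Derivation:
Gen 0: 10010100
Gen 1 (rule 18): 01100010
Gen 2 (rule 146): 10010101
Gen 3 (rule 57): 01001010
Gen 4 (rule 150): 11111011
Gen 5 (rule 18): 00000000
Gen 6 (rule 146): 00000000
Gen 7 (rule 57): 11111111
Gen 8 (rule 150): 01111110
Gen 9 (rule 18): 10000001
Gen 10 (rule 146): 01000010
Gen 11 (rule 57): 00111001
Gen 12 (rule 150): 01010111
Gen 13 (rule 18): 10000000
Gen 14 (rule 146): 01000000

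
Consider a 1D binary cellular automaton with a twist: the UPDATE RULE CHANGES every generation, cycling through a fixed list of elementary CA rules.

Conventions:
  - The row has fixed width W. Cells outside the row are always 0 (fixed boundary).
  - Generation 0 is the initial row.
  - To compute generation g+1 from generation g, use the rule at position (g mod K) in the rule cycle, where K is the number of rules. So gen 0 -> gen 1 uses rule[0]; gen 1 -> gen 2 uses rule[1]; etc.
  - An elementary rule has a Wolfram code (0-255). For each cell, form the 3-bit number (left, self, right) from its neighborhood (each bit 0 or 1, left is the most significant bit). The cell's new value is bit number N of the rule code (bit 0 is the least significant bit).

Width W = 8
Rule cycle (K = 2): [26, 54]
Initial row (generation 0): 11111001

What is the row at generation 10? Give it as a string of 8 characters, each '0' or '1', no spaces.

Answer: 11001001

Derivation:
Gen 0: 11111001
Gen 1 (rule 26): 10000110
Gen 2 (rule 54): 11001001
Gen 3 (rule 26): 10110110
Gen 4 (rule 54): 11001001
Gen 5 (rule 26): 10110110
Gen 6 (rule 54): 11001001
Gen 7 (rule 26): 10110110
Gen 8 (rule 54): 11001001
Gen 9 (rule 26): 10110110
Gen 10 (rule 54): 11001001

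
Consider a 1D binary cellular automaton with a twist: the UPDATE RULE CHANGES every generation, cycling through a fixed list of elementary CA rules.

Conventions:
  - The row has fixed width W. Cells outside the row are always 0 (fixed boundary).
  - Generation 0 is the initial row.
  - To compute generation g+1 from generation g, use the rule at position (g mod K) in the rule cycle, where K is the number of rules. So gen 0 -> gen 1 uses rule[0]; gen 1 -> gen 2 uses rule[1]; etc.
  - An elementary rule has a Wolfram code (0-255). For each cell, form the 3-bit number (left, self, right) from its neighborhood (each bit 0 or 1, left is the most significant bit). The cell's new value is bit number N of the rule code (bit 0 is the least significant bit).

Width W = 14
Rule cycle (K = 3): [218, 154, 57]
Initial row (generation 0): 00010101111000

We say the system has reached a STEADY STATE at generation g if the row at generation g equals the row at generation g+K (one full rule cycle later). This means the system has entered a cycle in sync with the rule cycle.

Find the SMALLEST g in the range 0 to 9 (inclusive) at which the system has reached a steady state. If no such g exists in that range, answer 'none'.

Gen 0: 00010101111000
Gen 1 (rule 218): 00100001111100
Gen 2 (rule 154): 01010011111010
Gen 3 (rule 57): 00101010000101
Gen 4 (rule 218): 01000001001000
Gen 5 (rule 154): 10100010110100
Gen 6 (rule 57): 01011001101011
Gen 7 (rule 218): 10011111100011
Gen 8 (rule 154): 01111111010110
Gen 9 (rule 57): 01000000101101
Gen 10 (rule 218): 10100001001100
Gen 11 (rule 154): 00010010111010
Gen 12 (rule 57): 11001001100101

Answer: none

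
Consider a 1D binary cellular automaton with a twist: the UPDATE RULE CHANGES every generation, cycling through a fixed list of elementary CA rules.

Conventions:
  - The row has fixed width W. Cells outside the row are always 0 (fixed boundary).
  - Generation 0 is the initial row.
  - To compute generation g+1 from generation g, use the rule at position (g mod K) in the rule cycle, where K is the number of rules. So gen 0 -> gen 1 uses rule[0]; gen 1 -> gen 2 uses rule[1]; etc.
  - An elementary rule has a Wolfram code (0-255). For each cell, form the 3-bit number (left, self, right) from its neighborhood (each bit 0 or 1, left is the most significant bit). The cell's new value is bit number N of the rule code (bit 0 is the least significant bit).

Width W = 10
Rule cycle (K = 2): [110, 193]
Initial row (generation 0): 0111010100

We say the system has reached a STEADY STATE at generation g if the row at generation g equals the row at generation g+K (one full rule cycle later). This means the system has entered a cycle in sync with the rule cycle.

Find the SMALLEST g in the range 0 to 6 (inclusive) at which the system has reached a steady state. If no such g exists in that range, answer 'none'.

Answer: 3

Derivation:
Gen 0: 0111010100
Gen 1 (rule 110): 1101111100
Gen 2 (rule 193): 0100111101
Gen 3 (rule 110): 1101100111
Gen 4 (rule 193): 0100100011
Gen 5 (rule 110): 1101100111
Gen 6 (rule 193): 0100100011
Gen 7 (rule 110): 1101100111
Gen 8 (rule 193): 0100100011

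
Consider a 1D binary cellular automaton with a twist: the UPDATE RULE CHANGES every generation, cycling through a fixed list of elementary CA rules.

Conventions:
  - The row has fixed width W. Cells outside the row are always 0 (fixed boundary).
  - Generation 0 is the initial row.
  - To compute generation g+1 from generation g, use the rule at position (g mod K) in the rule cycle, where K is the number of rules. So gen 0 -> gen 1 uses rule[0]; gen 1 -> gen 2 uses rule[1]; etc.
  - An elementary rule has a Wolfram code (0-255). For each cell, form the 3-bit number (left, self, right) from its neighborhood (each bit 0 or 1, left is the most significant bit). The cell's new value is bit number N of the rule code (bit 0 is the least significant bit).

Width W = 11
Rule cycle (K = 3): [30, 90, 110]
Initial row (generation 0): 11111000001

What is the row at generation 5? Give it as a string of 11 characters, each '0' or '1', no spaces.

Gen 0: 11111000001
Gen 1 (rule 30): 10000100011
Gen 2 (rule 90): 01001010111
Gen 3 (rule 110): 11011111101
Gen 4 (rule 30): 10010000001
Gen 5 (rule 90): 01101000010

Answer: 01101000010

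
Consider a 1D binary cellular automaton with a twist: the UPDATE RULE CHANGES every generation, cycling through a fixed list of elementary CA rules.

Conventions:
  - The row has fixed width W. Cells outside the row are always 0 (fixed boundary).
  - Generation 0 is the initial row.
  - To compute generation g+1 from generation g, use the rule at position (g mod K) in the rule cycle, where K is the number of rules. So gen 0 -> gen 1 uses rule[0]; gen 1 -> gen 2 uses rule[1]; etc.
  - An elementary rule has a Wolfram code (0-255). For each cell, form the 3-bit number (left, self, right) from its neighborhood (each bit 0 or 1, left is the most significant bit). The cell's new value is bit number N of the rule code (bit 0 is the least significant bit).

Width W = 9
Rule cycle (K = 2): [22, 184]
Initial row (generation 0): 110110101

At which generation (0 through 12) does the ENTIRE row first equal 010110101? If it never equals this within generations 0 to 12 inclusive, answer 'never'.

Answer: never

Derivation:
Gen 0: 110110101
Gen 1 (rule 22): 000000101
Gen 2 (rule 184): 000000010
Gen 3 (rule 22): 000000111
Gen 4 (rule 184): 000000110
Gen 5 (rule 22): 000001001
Gen 6 (rule 184): 000000100
Gen 7 (rule 22): 000001110
Gen 8 (rule 184): 000001101
Gen 9 (rule 22): 000010001
Gen 10 (rule 184): 000001000
Gen 11 (rule 22): 000011100
Gen 12 (rule 184): 000011010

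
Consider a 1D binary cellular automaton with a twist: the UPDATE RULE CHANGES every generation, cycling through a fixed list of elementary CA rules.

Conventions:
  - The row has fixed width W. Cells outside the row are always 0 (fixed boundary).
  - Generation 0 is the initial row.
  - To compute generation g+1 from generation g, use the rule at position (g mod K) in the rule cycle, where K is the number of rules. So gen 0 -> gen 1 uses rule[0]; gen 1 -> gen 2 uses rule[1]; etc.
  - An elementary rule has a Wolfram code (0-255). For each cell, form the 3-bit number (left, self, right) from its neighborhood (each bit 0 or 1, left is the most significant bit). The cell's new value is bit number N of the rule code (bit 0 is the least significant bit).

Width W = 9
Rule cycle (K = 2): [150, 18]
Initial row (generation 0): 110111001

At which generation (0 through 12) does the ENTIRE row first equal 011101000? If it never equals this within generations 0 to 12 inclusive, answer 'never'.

Answer: never

Derivation:
Gen 0: 110111001
Gen 1 (rule 150): 000010111
Gen 2 (rule 18): 000100000
Gen 3 (rule 150): 001110000
Gen 4 (rule 18): 010001000
Gen 5 (rule 150): 111011100
Gen 6 (rule 18): 000000010
Gen 7 (rule 150): 000000111
Gen 8 (rule 18): 000001000
Gen 9 (rule 150): 000011100
Gen 10 (rule 18): 000100010
Gen 11 (rule 150): 001110111
Gen 12 (rule 18): 010000000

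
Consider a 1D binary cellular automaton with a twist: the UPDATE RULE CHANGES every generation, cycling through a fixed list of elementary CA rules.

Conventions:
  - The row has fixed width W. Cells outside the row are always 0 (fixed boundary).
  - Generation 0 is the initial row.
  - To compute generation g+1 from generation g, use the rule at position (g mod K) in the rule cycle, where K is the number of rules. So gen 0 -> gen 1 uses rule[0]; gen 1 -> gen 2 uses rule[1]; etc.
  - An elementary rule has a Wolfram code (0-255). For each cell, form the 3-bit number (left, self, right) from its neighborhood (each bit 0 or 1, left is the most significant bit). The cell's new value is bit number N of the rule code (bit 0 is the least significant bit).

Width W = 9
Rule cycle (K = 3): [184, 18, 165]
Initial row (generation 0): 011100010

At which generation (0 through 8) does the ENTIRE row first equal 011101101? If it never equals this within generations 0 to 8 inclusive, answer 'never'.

Answer: never

Derivation:
Gen 0: 011100010
Gen 1 (rule 184): 011010001
Gen 2 (rule 18): 100001010
Gen 3 (rule 165): 101101110
Gen 4 (rule 184): 011011101
Gen 5 (rule 18): 100000000
Gen 6 (rule 165): 101111111
Gen 7 (rule 184): 011111110
Gen 8 (rule 18): 100000001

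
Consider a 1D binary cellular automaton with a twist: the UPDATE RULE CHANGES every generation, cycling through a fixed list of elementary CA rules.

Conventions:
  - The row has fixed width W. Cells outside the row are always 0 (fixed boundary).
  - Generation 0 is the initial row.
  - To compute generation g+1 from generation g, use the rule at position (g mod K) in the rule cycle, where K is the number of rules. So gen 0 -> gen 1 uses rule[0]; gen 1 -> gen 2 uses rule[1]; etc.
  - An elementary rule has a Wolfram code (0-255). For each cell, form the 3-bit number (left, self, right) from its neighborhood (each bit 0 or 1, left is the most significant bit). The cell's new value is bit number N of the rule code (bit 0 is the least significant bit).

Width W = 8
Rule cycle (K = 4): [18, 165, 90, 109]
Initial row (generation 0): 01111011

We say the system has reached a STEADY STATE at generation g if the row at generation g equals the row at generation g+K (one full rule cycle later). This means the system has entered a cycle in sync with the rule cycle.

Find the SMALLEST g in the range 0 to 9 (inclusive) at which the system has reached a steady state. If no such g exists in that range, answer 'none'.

Gen 0: 01111011
Gen 1 (rule 18): 10000000
Gen 2 (rule 165): 10111111
Gen 3 (rule 90): 00100001
Gen 4 (rule 109): 10101101
Gen 5 (rule 18): 00000000
Gen 6 (rule 165): 11111111
Gen 7 (rule 90): 10000001
Gen 8 (rule 109): 10111101
Gen 9 (rule 18): 00000000
Gen 10 (rule 165): 11111111
Gen 11 (rule 90): 10000001
Gen 12 (rule 109): 10111101
Gen 13 (rule 18): 00000000

Answer: 5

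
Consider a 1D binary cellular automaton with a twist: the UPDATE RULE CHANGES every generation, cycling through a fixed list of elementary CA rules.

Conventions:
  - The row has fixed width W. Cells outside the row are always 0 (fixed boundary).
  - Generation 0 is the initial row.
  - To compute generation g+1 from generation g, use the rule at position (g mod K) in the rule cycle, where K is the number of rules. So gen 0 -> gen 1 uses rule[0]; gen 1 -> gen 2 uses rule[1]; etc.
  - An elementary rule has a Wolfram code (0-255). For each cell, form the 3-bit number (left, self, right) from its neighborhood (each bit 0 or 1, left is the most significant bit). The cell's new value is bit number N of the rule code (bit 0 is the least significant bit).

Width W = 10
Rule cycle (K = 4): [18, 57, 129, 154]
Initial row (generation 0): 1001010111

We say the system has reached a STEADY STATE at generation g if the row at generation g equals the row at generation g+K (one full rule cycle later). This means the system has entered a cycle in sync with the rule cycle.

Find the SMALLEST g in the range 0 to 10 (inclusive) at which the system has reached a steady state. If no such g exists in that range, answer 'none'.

Answer: 3

Derivation:
Gen 0: 1001010111
Gen 1 (rule 18): 0110000000
Gen 2 (rule 57): 0101111111
Gen 3 (rule 129): 0000111110
Gen 4 (rule 154): 0001111101
Gen 5 (rule 18): 0010000000
Gen 6 (rule 57): 1001111111
Gen 7 (rule 129): 0000111110
Gen 8 (rule 154): 0001111101
Gen 9 (rule 18): 0010000000
Gen 10 (rule 57): 1001111111
Gen 11 (rule 129): 0000111110
Gen 12 (rule 154): 0001111101
Gen 13 (rule 18): 0010000000
Gen 14 (rule 57): 1001111111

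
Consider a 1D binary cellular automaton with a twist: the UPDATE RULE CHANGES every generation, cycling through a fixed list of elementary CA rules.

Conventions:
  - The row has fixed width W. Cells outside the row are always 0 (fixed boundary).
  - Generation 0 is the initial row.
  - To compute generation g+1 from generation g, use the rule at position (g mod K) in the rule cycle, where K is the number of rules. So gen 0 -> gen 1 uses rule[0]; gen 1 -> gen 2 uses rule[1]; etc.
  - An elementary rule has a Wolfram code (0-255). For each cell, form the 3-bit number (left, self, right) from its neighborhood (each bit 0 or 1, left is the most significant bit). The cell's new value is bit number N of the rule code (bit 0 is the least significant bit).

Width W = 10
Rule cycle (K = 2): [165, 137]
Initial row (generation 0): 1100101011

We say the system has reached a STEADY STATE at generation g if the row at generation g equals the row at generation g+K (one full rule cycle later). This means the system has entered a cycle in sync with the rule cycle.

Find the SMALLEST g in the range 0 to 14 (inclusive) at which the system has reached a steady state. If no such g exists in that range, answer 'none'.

Answer: none

Derivation:
Gen 0: 1100101011
Gen 1 (rule 165): 0000111100
Gen 2 (rule 137): 1110111001
Gen 3 (rule 165): 0101010001
Gen 4 (rule 137): 0000000100
Gen 5 (rule 165): 1111110101
Gen 6 (rule 137): 1111100000
Gen 7 (rule 165): 0111001111
Gen 8 (rule 137): 0110001110
Gen 9 (rule 165): 0000100100
Gen 10 (rule 137): 1110000001
Gen 11 (rule 165): 0100111101
Gen 12 (rule 137): 0000111000
Gen 13 (rule 165): 1110010011
Gen 14 (rule 137): 1100000010
Gen 15 (rule 165): 0001111010
Gen 16 (rule 137): 1101110000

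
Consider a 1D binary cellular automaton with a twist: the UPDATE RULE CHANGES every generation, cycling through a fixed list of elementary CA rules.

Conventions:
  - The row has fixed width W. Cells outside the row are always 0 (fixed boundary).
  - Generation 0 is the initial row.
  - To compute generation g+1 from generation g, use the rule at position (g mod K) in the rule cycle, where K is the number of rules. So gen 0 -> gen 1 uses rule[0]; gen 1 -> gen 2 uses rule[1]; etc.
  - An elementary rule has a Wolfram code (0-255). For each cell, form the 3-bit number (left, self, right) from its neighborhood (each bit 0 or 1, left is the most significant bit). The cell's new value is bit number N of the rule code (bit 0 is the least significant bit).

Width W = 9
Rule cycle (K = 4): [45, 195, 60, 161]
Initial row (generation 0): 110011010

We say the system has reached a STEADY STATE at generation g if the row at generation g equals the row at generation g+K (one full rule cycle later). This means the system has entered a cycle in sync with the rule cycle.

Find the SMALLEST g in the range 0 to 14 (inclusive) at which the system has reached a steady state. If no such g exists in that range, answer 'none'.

Gen 0: 110011010
Gen 1 (rule 45): 100010110
Gen 2 (rule 195): 001100010
Gen 3 (rule 60): 001010011
Gen 4 (rule 161): 100100000
Gen 5 (rule 45): 100101111
Gen 6 (rule 195): 001000111
Gen 7 (rule 60): 001100100
Gen 8 (rule 161): 100000001
Gen 9 (rule 45): 101111101
Gen 10 (rule 195): 000111100
Gen 11 (rule 60): 000100010
Gen 12 (rule 161): 110001000
Gen 13 (rule 45): 100101011
Gen 14 (rule 195): 001000001
Gen 15 (rule 60): 001100001
Gen 16 (rule 161): 100001100
Gen 17 (rule 45): 101101001
Gen 18 (rule 195): 000100010

Answer: none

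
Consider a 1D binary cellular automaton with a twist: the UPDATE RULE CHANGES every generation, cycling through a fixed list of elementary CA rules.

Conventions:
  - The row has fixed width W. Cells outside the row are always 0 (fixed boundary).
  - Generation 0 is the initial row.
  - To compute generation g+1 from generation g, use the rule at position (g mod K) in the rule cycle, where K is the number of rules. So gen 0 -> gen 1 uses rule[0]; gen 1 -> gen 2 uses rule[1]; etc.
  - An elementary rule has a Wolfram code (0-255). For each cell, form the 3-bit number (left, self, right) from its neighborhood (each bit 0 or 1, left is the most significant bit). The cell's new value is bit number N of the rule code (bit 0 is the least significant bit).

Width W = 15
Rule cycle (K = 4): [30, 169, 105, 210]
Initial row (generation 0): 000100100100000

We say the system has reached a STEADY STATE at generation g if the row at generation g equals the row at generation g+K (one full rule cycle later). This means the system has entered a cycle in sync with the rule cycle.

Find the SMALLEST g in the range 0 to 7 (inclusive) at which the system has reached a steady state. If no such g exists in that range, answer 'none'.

Answer: none

Derivation:
Gen 0: 000100100100000
Gen 1 (rule 30): 001111111110000
Gen 2 (rule 169): 101111111100111
Gen 3 (rule 105): 011000000100101
Gen 4 (rule 210): 101100001011000
Gen 5 (rule 30): 101010011010100
Gen 6 (rule 169): 010100010101001
Gen 7 (rule 105): 001001001010000
Gen 8 (rule 210): 010110110001000
Gen 9 (rule 30): 110100101011100
Gen 10 (rule 169): 101000010111001
Gen 11 (rule 105): 010011001101000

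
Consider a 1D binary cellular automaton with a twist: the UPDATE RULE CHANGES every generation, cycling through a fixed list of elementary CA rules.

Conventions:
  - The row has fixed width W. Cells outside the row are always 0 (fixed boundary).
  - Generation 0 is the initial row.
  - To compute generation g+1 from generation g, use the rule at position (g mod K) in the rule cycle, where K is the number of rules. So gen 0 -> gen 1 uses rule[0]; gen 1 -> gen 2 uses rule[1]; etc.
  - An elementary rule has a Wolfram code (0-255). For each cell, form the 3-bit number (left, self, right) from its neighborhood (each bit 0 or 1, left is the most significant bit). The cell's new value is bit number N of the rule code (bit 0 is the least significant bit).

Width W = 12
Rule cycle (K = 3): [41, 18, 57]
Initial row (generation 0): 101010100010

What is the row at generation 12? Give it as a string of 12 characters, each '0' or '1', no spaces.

Gen 0: 101010100010
Gen 1 (rule 41): 010101001000
Gen 2 (rule 18): 100000110100
Gen 3 (rule 57): 011110101011
Gen 4 (rule 41): 010001010110
Gen 5 (rule 18): 101010000001
Gen 6 (rule 57): 010101111100
Gen 7 (rule 41): 001011000001
Gen 8 (rule 18): 010000100010
Gen 9 (rule 57): 001110011001
Gen 10 (rule 41): 101000010000
Gen 11 (rule 18): 000100101000
Gen 12 (rule 57): 110010010111

Answer: 110010010111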